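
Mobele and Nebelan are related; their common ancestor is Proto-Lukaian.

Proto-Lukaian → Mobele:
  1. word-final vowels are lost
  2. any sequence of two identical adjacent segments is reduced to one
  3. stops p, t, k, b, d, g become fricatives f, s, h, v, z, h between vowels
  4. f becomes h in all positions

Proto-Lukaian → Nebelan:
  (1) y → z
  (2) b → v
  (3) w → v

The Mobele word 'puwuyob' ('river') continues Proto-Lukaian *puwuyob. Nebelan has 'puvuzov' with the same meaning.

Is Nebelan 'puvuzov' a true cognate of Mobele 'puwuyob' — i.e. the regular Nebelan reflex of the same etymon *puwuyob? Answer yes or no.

yes

Derive the expected Nebelan reflex of *puwuyob:
Nebelan: *puwuyob > puwuzob > puwuzov > puvuzov  (by unconditioned shift, unconditioned shift, unconditioned shift)
Nebelan 'puvuzov' matches the regular reflex exactly, so the pair is cognate.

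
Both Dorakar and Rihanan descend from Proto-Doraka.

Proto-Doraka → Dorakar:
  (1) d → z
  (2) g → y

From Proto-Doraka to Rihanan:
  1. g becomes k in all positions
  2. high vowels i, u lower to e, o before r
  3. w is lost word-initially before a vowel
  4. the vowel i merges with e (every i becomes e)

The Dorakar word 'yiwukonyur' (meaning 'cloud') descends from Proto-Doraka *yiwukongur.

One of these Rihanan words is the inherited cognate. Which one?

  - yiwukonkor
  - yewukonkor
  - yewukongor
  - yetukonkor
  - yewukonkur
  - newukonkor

Rihanan: *yiwukongur > yiwukonkur > yiwukonkor > yewukonkor  (by unconditioned shift, pre-rhotic lowering, vowel merger)

yewukonkor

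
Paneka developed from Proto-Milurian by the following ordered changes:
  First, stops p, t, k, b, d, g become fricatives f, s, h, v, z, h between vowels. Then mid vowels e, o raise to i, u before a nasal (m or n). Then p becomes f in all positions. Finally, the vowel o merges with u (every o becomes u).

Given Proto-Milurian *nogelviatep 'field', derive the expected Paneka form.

Paneka: *nogelviatep > nohelviasep > nohelviasef > nuhelviasef  (by intervocalic lenition, unconditioned shift, vowel merger)

nuhelviasef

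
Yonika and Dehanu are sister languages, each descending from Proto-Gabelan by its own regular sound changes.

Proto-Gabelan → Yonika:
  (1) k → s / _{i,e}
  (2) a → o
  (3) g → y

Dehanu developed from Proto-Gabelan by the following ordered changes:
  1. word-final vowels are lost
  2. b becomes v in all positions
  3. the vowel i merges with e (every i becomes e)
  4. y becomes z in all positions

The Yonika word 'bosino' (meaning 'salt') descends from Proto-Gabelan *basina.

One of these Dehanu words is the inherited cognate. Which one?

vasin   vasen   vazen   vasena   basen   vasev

Dehanu: start from *basina.
  rule 1 (apocope): basina → basin
  rule 2 (unconditioned shift): basin → vasin
  rule 3 (vowel merger): vasin → vasen
  rule 4: no change — vasen
  ⇒ Dehanu vasen
Only 'vasen' matches the regular Dehanu development of *basina.

vasen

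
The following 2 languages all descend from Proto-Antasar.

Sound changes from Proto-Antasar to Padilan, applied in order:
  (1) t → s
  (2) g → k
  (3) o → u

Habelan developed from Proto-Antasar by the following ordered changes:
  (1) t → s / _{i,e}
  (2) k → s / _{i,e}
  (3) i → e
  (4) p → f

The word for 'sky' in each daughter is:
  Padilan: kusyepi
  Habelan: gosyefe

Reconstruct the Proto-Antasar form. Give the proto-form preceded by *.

*gosyepi

Position 7: Padilan has i, Habelan has e. Padilan preserves i here (none of its changes turn any other segment into i), so the proto-segment is *i.
Position 1: Padilan has k, Habelan has g. Habelan preserves g here (none of its changes turn any other segment into g), so the proto-segment is *g.
Position 2: Padilan has u, Habelan has o. Habelan preserves o here (none of its changes turn any other segment into o), so the proto-segment is *o.
This points to *gosyepi. Verify forward in each daughter:
Padilan: start from *gosyepi.
  rule 1: no change — gosyepi
  rule 2 (unconditioned shift): gosyepi → kosyepi
  rule 3 (vowel merger): kosyepi → kusyepi
  ⇒ Padilan kusyepi
Habelan: start from *gosyepi.
  rule 1: no change — gosyepi
  rule 2: no change — gosyepi
  rule 3 (vowel merger): gosyepi → gosyepe
  rule 4 (unconditioned shift): gosyepe → gosyefe
  ⇒ Habelan gosyefe
No other proto-form is consistent with every reflex, so the reconstruction is *gosyepi.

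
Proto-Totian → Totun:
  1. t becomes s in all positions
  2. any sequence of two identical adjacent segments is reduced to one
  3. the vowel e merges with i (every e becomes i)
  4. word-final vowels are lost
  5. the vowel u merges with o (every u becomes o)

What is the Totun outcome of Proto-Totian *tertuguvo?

sirsogov

Totun: *tertuguvo
  tertuguvo → sersuguvo   [unconditioned shift]
  sersuguvo (rule 2 does not apply)
  sersuguvo → sirsuguvo   [vowel merger]
  sirsuguvo → sirsuguv   [apocope]
  sirsuguv → sirsogov   [vowel merger]
  giving Totun sirsogov.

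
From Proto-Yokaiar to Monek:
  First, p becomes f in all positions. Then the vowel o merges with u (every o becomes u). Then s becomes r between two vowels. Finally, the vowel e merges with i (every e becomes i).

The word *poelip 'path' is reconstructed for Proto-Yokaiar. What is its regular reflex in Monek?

fuilif

Monek: *poelip > foelif > fuelif > fuilif  (by unconditioned shift, vowel merger, vowel merger)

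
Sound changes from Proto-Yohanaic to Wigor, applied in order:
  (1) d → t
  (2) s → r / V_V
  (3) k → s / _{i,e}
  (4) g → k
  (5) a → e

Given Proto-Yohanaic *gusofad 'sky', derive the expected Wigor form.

kurofet

Wigor: *gusofad > gusofat > gurofat > kurofat > kurofet  (by unconditioned shift, rhotacism, unconditioned shift, vowel merger)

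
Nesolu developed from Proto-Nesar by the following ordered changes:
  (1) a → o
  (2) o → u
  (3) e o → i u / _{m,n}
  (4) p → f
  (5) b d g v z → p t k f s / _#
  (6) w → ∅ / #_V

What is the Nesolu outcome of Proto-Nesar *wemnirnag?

imnirnuk

Nesolu: *wemnirnag
  wemnirnag → wemnirnog   [vowel merger]
  wemnirnog → wemnirnug   [vowel merger]
  wemnirnug → wimnirnug   [pre-nasal raising]
  wimnirnug (rule 4 does not apply)
  wimnirnug → wimnirnuk   [final devoicing]
  wimnirnuk → imnirnuk   [glide loss]
  giving Nesolu imnirnuk.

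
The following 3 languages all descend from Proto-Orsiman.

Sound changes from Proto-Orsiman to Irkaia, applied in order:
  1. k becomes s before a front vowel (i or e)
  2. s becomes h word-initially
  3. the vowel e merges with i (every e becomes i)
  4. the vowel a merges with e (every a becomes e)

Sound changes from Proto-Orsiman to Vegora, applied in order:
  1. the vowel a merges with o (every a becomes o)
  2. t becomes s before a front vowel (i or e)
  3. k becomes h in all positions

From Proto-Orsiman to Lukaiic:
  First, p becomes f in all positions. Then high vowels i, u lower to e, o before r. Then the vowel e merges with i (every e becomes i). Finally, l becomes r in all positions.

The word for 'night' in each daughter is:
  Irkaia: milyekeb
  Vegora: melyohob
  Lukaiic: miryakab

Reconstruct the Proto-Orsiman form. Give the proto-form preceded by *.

Position 6: Irkaia has k, Vegora has h, Lukaiic has k. Irkaia preserves k here (none of its changes turn any other segment into k), so the proto-segment is *k.
Position 3: Irkaia has l, Vegora has l, Lukaiic has r. Irkaia preserves l here (none of its changes turn any other segment into l), so the proto-segment is *l.
This points to *melyakab. Verify forward in each daughter:
Irkaia: *melyakab > milyakab > milyekeb  (by vowel merger, vowel merger)
Vegora: *melyakab
  melyakab → melyokob   [vowel merger]
  melyokob (rule 2 does not apply)
  melyokob → melyohob   [unconditioned shift]
  giving Vegora melyohob.
Lukaiic: start from *melyakab.
  rule 1: no change — melyakab
  rule 2: no change — melyakab
  rule 3 (vowel merger): melyakab → milyakab
  rule 4 (unconditioned shift): milyakab → miryakab
  ⇒ Lukaiic miryakab
Only *melyakab yields all of Irkaia milyekeb, Vegora melyohob, Lukaiic miryakab.

*melyakab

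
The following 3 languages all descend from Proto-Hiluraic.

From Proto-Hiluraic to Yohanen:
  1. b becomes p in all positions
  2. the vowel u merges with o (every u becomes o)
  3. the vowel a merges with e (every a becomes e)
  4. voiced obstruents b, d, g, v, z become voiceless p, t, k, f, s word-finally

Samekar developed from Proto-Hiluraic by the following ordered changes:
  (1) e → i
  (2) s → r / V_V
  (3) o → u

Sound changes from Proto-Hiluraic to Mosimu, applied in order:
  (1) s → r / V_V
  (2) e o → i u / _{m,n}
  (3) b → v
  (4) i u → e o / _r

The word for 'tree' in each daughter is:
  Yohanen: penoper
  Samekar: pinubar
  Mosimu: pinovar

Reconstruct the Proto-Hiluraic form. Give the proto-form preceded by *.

*penobar

Position 6: Yohanen has e, Samekar has a, Mosimu has a. Samekar preserves a here (none of its changes turn any other segment into a), so the proto-segment is *a.
Position 5: Yohanen has p, Samekar has b, Mosimu has v. Samekar preserves b here (none of its changes turn any other segment into b), so the proto-segment is *b.
Position 2: Yohanen has e, Samekar has i, Mosimu has i. Taking the neighbouring segments as reconstructed: Yohanen e could go back to *a or *e; Samekar i could go back to *e or *i; Mosimu i could go back to *e or *i — the one source consistent with every daughter is *e.
Verify the candidate proto-form against each daughter:
Yohanen: start from *penobar.
  rule 1 (unconditioned shift): penobar → penopar
  rule 2: no change — penopar
  rule 3 (vowel merger): penopar → penoper
  rule 4: no change — penoper
  ⇒ Yohanen penoper
Samekar: *penobar
  penobar → pinobar   [vowel merger]
  pinobar (rule 2 does not apply)
  pinobar → pinubar   [vowel merger]
  giving Samekar pinubar.
Mosimu: *penobar > pinobar > pinovar  (by pre-nasal raising, unconditioned shift)
No other proto-form is consistent with every reflex, so the reconstruction is *penobar.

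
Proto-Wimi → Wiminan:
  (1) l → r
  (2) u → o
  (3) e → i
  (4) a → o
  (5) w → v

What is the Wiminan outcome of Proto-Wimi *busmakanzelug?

Wiminan: *busmakanzelug > busmakanzerug > bosmakanzerog > bosmakanzirog > bosmokonzirog  (by unconditioned shift, vowel merger, vowel merger, vowel merger)

bosmokonzirog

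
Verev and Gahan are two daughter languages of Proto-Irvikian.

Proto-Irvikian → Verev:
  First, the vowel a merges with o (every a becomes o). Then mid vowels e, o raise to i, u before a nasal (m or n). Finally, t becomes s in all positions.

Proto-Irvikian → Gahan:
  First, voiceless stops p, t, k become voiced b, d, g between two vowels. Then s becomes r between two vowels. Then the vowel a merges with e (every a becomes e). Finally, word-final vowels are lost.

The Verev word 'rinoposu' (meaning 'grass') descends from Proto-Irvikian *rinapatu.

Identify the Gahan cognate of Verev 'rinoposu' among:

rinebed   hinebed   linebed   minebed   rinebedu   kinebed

Gahan: *rinapatu > rinabadu > rinebedu > rinebed  (by intervocalic voicing, vowel merger, apocope)
Only 'rinebed' matches the regular Gahan development of *rinapatu.

rinebed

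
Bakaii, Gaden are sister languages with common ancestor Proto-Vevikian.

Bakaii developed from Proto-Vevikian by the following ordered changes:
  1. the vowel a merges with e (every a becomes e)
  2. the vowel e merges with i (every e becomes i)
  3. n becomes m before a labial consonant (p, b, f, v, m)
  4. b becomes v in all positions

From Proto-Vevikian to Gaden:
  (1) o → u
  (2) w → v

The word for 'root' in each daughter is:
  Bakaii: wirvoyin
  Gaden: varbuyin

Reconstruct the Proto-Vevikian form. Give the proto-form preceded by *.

*warboyin

Position 2: Bakaii has i, Gaden has a. Gaden preserves a here (none of its changes turn any other segment into a), so the proto-segment is *a.
Position 5: Bakaii has o, Gaden has u. Bakaii preserves o here (none of its changes turn any other segment into o), so the proto-segment is *o.
This points to *warboyin. Verify forward in each daughter:
Bakaii: *warboyin > werboyin > wirboyin > wirvoyin  (by vowel merger, vowel merger, unconditioned shift)
Gaden: start from *warboyin.
  rule 1 (vowel merger): warboyin → warbuyin
  rule 2 (unconditioned shift): warbuyin → varbuyin
  ⇒ Gaden varbuyin
Only *warboyin yields all of Bakaii wirvoyin, Gaden varbuyin.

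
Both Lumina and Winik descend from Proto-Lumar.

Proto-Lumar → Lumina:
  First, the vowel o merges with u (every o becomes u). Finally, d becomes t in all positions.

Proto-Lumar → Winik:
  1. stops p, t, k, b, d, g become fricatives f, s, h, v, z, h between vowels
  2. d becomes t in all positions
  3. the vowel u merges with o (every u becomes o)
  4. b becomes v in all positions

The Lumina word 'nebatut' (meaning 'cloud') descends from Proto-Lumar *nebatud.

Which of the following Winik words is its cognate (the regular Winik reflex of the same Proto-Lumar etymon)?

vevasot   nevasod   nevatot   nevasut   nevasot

Winik: *nebatud
  nebatud → nevasud   [intervocalic lenition]
  nevasud → nevasut   [unconditioned shift]
  nevasut → nevasot   [vowel merger]
  nevasot (rule 4 does not apply)
  giving Winik nevasot.
Among the options, 'nevasot' alone shows every Winik change applied in order.

nevasot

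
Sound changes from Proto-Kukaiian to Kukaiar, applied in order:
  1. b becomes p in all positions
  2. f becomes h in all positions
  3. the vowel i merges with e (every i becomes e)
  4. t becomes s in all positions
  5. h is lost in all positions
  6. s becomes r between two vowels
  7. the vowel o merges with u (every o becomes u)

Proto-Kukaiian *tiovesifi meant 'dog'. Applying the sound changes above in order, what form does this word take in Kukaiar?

Kukaiar: *tiovesifi > tiovesihi > teovesehe > seovesehe > seovesee > seoveree > seuveree  (by unconditioned shift, vowel merger, unconditioned shift, h-loss, rhotacism, vowel merger)

seuveree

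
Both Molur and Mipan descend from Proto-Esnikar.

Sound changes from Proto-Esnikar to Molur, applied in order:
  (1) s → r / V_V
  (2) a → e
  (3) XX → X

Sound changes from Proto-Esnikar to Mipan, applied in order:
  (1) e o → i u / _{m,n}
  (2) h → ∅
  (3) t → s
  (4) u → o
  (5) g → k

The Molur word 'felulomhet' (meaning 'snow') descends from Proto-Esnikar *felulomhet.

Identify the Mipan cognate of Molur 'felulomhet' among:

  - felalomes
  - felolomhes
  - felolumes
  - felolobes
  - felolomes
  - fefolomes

Mipan: *felulomhet
  felulomhet → felulumhet   [pre-nasal raising]
  felulumhet → felulumet   [h-loss]
  felulumet → felulumes   [unconditioned shift]
  felulumes → felolomes   [vowel merger]
  felolomes (rule 5 does not apply)
  giving Mipan felolomes.
Among the options, 'felolomes' alone shows every Mipan change applied in order.

felolomes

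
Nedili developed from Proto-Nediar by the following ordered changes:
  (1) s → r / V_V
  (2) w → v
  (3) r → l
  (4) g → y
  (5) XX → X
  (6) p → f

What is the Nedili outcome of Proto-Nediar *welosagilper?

velolayilfel

Nedili: *welosagilper
  welosagilper → weloragilper   [rhotacism]
  weloragilper → veloragilper   [unconditioned shift]
  veloragilper → velolagilpel   [unconditioned shift]
  velolagilpel → velolayilpel   [unconditioned shift]
  velolayilpel (rule 5 does not apply)
  velolayilpel → velolayilfel   [unconditioned shift]
  giving Nedili velolayilfel.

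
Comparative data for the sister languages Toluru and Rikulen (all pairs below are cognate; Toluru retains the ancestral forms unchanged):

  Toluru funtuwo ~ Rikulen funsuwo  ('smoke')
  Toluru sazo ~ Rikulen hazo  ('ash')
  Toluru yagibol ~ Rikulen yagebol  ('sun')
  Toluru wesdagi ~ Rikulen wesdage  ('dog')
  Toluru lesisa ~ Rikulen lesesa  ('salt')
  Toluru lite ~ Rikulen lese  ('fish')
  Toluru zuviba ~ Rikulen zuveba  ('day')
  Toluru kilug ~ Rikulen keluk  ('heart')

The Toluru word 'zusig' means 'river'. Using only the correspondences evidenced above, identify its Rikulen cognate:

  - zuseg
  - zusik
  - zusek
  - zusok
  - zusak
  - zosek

lesisa ~ lesesa, lite ~ lese — Toluru i corresponds to Rikulen e after a consonant, before a consonant other than r, m, n, p, b, f, v.
kilug ~ keluk — Toluru g corresponds to Rikulen k word-finally.
Applying these to Toluru 'zusig':
  zusig → zuseg   (i→e after a consonant, before a consonant other than r, m, n, p, b, f, v)
  zuseg → zusek   (g→k word-finally)
So the Rikulen cognate is 'zusek'.

zusek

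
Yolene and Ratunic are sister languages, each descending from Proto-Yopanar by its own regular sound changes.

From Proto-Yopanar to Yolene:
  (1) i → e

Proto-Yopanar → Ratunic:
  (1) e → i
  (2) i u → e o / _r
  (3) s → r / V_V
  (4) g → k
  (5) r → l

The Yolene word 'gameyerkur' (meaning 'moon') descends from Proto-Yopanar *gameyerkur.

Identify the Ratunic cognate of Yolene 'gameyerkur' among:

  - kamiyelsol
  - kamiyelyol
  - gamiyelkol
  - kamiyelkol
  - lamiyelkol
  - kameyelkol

kamiyelkol

Ratunic: *gameyerkur > gamiyirkur > gamiyerkor > kamiyerkor > kamiyelkol  (by vowel merger, pre-rhotic lowering, unconditioned shift, unconditioned shift)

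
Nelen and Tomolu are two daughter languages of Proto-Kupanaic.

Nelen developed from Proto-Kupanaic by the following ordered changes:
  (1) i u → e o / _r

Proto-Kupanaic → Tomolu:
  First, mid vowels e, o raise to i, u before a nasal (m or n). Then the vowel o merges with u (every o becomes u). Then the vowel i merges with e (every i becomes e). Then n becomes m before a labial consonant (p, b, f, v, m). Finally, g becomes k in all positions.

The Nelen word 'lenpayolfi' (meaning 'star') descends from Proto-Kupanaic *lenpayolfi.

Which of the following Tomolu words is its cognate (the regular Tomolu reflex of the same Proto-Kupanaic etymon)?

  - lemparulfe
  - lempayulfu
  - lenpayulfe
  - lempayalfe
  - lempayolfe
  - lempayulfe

lempayulfe

Tomolu: *lenpayolfi > linpayolfi > linpayulfi > lenpayulfe > lempayulfe  (by pre-nasal raising, vowel merger, vowel merger, nasal place assimilation)
The other candidates each miss or misapply at least one Tomolu change.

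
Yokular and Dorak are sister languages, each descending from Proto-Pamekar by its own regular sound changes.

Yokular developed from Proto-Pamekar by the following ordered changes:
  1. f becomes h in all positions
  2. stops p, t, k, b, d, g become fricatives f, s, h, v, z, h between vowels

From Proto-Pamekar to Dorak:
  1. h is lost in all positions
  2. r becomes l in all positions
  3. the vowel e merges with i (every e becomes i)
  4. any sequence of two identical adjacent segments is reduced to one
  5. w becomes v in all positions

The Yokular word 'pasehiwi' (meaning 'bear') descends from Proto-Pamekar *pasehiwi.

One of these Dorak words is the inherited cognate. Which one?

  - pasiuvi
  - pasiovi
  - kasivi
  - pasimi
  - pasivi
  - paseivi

pasivi

Dorak: *pasehiwi
  pasehiwi → paseiwi   [h-loss]
  paseiwi (rule 2 does not apply)
  paseiwi → pasiiwi   [vowel merger]
  pasiiwi → pasiwi   [degemination]
  pasiwi → pasivi   [unconditioned shift]
  giving Dorak pasivi.
The other candidates each miss or misapply at least one Dorak change.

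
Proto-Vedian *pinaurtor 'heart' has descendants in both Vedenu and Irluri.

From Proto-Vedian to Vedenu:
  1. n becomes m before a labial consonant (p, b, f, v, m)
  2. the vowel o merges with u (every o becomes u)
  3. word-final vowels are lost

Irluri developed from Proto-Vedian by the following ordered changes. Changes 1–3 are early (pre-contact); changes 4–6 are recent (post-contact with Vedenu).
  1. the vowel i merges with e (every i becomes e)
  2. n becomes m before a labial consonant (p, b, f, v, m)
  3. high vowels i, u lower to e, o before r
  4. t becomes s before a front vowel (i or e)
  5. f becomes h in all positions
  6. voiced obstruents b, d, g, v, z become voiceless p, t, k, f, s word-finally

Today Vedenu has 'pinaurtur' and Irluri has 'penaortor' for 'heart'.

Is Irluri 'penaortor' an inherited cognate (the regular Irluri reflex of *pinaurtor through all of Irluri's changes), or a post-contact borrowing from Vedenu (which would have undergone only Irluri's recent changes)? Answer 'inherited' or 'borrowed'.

If inherited, *pinaurtor would pass through all of Irluri's changes:
Irluri: *pinaurtor > penaurtor > penaortor  (by vowel merger, pre-rhotic lowering)
If borrowed from Vedenu 'pinaurtur' after the early changes, it would undergo only the recent ones:
  rule 4 (palatalisation): no change (pinaurtur)
  rule 5 (unconditioned shift): no change (pinaurtur)
  rule 6 (final devoicing): no change (pinaurtur)
  ⇒ as a loan: pinaurtur
Irluri 'penaortor' matches the inherited outcome exactly, so it is an inherited cognate, not a loan.

inherited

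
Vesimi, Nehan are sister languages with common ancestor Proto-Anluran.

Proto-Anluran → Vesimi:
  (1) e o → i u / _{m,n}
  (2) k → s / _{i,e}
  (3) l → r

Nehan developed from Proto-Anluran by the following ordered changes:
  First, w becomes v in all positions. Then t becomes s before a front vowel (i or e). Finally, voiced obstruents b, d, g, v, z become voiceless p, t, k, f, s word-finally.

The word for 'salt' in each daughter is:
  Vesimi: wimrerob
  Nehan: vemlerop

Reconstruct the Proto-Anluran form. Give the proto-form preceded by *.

*wemlerob

Position 2: Vesimi has i, Nehan has e. Nehan preserves e here (none of its changes turn any other segment into e), so the proto-segment is *e.
Position 1: Vesimi has w, Nehan has v. Vesimi preserves w here (none of its changes turn any other segment into w), so the proto-segment is *w.
Verify the candidate proto-form against each daughter:
Vesimi: start from *wemlerob.
  rule 1 (pre-nasal raising): wemlerob → wimlerob
  rule 2: no change — wimlerob
  rule 3 (unconditioned shift): wimlerob → wimrerob
  ⇒ Vesimi wimrerob
Nehan: start from *wemlerob.
  rule 1 (unconditioned shift): wemlerob → vemlerob
  rule 2: no change — vemlerob
  rule 3 (final devoicing): vemlerob → vemlerop
  ⇒ Nehan vemlerop
No other proto-form is consistent with every reflex, so the reconstruction is *wemlerob.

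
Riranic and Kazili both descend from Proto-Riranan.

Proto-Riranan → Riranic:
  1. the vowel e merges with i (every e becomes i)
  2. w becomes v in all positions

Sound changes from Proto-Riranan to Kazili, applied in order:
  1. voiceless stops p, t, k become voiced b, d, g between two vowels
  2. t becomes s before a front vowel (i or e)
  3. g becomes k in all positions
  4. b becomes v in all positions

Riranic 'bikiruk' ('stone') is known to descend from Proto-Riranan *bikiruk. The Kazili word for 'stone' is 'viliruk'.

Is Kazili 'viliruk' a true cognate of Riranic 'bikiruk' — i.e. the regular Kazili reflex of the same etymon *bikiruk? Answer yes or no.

no

Derive the expected Kazili reflex of *bikiruk:
Kazili: start from *bikiruk.
  rule 1 (intervocalic voicing): bikiruk → bigiruk
  rule 2: no change — bigiruk
  rule 3 (unconditioned shift): bigiruk → bikiruk
  rule 4 (unconditioned shift): bikiruk → vikiruk
  ⇒ Kazili vikiruk
The regular Kazili reflex would be 'vikiruk', but the attested form is 'viliruk'. The correspondence is irregular, so they are not cognates (the Kazili form has a different source).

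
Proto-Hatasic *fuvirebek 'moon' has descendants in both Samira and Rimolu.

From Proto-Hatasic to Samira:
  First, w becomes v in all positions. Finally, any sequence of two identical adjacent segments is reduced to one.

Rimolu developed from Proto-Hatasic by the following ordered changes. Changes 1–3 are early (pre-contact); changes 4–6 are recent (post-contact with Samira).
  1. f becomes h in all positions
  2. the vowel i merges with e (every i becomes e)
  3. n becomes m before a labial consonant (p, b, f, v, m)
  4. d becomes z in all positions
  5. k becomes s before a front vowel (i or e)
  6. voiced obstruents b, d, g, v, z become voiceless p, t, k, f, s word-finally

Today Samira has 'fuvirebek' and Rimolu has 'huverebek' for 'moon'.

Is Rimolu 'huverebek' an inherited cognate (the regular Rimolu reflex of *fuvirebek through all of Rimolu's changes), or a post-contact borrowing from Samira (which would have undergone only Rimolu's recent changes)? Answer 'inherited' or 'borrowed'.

inherited

If inherited, *fuvirebek would pass through all of Rimolu's changes:
Rimolu: start from *fuvirebek.
  rule 1 (unconditioned shift): fuvirebek → huvirebek
  rule 2 (vowel merger): huvirebek → huverebek
  rule 3: no change — huverebek
  rule 4: no change — huverebek
  rule 5: no change — huverebek
  rule 6: no change — huverebek
  ⇒ Rimolu huverebek
If borrowed from Samira 'fuvirebek' after the early changes, it would undergo only the recent ones:
  rule 4 (unconditioned shift): no change (fuvirebek)
  rule 5 (palatalisation): no change (fuvirebek)
  rule 6 (final devoicing): no change (fuvirebek)
  ⇒ as a loan: fuvirebek
Rimolu 'huverebek' matches the inherited outcome exactly, so it is an inherited cognate, not a loan.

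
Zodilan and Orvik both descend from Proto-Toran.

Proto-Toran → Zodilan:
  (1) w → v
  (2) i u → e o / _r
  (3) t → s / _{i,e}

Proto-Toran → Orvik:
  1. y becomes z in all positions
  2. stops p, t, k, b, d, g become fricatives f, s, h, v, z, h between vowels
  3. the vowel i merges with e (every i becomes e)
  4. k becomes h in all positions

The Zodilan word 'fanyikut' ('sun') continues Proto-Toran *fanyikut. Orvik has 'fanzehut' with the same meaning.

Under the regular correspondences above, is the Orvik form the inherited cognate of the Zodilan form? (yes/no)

Derive the expected Orvik reflex of *fanyikut:
Orvik: *fanyikut > fanzikut > fanzihut > fanzehut  (by unconditioned shift, intervocalic lenition, vowel merger)
Orvik 'fanzehut' matches the regular reflex exactly, so the pair is cognate.

yes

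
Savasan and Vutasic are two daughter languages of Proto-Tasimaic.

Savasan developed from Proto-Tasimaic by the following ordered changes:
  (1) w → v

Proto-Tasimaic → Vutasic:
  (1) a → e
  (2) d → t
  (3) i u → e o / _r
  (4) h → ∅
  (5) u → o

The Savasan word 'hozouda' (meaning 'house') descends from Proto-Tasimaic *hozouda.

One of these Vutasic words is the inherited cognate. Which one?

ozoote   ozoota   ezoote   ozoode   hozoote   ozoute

Vutasic: *hozouda > hozoude > hozoute > ozoute > ozoote  (by vowel merger, unconditioned shift, h-loss, vowel merger)

ozoote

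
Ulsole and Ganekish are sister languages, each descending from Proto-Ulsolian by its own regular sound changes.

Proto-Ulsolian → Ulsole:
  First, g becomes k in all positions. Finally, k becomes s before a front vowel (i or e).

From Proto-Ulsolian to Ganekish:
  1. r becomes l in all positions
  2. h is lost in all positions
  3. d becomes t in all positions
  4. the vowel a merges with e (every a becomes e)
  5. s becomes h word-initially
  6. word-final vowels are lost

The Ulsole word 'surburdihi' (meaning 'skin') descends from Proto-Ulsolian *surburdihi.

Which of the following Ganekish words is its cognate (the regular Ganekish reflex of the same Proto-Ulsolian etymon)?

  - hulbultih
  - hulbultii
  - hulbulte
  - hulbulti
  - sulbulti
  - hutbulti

hulbulti

Ganekish: *surburdihi
  surburdihi → sulbuldihi   [unconditioned shift]
  sulbuldihi → sulbuldii   [h-loss]
  sulbuldii → sulbultii   [unconditioned shift]
  sulbultii (rule 4 does not apply)
  sulbultii → hulbultii   [debuccalisation]
  hulbultii → hulbulti   [apocope]
  giving Ganekish hulbulti.
The other candidates each miss or misapply at least one Ganekish change.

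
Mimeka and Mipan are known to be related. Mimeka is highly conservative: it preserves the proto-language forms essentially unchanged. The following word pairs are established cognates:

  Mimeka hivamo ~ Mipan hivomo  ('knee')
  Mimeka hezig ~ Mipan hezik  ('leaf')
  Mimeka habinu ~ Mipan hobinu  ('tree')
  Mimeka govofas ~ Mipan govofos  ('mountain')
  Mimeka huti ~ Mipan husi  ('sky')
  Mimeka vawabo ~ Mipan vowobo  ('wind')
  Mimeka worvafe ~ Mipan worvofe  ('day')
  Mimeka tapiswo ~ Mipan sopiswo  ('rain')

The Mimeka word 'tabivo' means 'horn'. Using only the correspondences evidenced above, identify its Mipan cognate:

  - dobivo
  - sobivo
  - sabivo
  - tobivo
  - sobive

tapiswo ~ sopiswo — Mimeka t corresponds to Mipan s word-initially before a back vowel.
habinu ~ hobinu, vawabo ~ vowobo — Mimeka a corresponds to Mipan o after a consonant, before a labial obstruent.
Applying these to Mimeka 'tabivo':
  tabivo → sabivo   (t→s word-initially before a back vowel)
  sabivo → sobivo   (a→o after a consonant, before a labial obstruent)
So the Mipan cognate is 'sobivo'.

sobivo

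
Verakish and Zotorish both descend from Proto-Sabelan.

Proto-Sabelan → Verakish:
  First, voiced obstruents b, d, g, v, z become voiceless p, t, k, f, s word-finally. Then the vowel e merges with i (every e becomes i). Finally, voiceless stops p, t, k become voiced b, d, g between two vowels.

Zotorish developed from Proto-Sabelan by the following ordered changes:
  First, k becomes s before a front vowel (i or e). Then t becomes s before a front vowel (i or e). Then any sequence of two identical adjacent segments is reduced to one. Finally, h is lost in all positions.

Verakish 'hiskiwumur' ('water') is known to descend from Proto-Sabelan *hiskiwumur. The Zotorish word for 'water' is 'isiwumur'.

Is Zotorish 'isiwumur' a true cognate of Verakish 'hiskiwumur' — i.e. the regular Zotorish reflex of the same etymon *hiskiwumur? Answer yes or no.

Derive the expected Zotorish reflex of *hiskiwumur:
Zotorish: *hiskiwumur > hissiwumur > hisiwumur > isiwumur  (by palatalisation, degemination, h-loss)
Zotorish 'isiwumur' matches the regular reflex exactly, so the pair is cognate.

yes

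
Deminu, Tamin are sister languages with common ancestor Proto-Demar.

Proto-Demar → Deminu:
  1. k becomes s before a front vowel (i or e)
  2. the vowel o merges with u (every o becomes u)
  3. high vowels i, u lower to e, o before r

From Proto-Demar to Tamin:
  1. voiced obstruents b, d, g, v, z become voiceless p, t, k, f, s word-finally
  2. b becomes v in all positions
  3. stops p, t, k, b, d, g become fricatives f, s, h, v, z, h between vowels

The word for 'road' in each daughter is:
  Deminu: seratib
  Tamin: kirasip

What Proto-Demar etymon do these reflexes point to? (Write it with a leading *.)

*kiratib

Position 1: Deminu has s, Tamin has k. Taking the neighbouring segments as reconstructed: Deminu s could go back to *k or *s; Tamin k can only go back to *k — the one source consistent with every daughter is *k.
Position 7: Deminu has b, Tamin has p. Deminu preserves b here (none of its changes turn any other segment into b), so the proto-segment is *b.
This points to *kiratib. Verify forward in each daughter:
Deminu: *kiratib > siratib > seratib  (by palatalisation, pre-rhotic lowering)
Tamin: *kiratib > kiratip > kirasip  (by final devoicing, intervocalic lenition)
No other proto-form is consistent with every reflex, so the reconstruction is *kiratib.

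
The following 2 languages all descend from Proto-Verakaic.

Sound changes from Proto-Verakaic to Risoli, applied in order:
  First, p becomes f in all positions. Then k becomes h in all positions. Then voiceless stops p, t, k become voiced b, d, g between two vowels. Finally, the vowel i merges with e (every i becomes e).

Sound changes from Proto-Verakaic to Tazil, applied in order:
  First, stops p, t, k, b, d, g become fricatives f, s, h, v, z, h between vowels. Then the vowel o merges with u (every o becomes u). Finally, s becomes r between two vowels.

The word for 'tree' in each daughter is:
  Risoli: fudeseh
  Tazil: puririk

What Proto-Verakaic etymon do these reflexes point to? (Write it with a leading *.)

*putisik

Position 4: Risoli has e, Tazil has i. Tazil preserves i here (none of its changes turn any other segment into i), so the proto-segment is *i.
Position 3: Risoli has d, Tazil has r. Taking the neighbouring segments as reconstructed: Risoli d could go back to *t or *d; Tazil r could go back to *t or *s or *r — the one source consistent with every daughter is *t.
Position 1: Risoli has f, Tazil has p. Tazil preserves p here (none of its changes turn any other segment into p), so the proto-segment is *p.
Verify the candidate proto-form against each daughter:
Risoli: start from *putisik.
  rule 1 (unconditioned shift): putisik → futisik
  rule 2 (unconditioned shift): futisik → futisih
  rule 3 (intervocalic voicing): futisih → fudisih
  rule 4 (vowel merger): fudisih → fudeseh
  ⇒ Risoli fudeseh
Tazil: start from *putisik.
  rule 1 (intervocalic lenition): putisik → pusisik
  rule 2: no change — pusisik
  rule 3 (rhotacism): pusisik → puririk
  ⇒ Tazil puririk
*putisik is the unique common source.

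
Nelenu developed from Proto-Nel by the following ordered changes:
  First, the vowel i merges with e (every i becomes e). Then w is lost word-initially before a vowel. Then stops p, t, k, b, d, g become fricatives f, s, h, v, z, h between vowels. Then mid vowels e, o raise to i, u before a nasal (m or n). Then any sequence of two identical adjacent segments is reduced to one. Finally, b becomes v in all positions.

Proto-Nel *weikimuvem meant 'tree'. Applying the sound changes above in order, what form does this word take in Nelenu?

ehimuvim

Nelenu: *weikimuvem > weekemuvem > eekemuvem > eehemuvem > eehimuvim > ehimuvim  (by vowel merger, glide loss, intervocalic lenition, pre-nasal raising, degemination)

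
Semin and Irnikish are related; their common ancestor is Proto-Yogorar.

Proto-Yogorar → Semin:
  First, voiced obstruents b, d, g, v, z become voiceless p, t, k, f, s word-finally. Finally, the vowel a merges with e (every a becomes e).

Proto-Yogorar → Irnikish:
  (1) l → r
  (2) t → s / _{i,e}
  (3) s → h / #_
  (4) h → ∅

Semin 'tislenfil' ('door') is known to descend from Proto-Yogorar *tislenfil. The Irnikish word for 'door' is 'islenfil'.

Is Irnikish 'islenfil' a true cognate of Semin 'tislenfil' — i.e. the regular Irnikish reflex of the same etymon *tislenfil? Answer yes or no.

Derive the expected Irnikish reflex of *tislenfil:
Irnikish: start from *tislenfil.
  rule 1 (unconditioned shift): tislenfil → tisrenfir
  rule 2 (palatalisation): tisrenfir → sisrenfir
  rule 3 (debuccalisation): sisrenfir → hisrenfir
  rule 4 (h-loss): hisrenfir → isrenfir
  ⇒ Irnikish isrenfir
The regular Irnikish reflex would be 'isrenfir', but the attested form is 'islenfil'. The correspondence is irregular, so they are not cognates (the Irnikish form has a different source).

no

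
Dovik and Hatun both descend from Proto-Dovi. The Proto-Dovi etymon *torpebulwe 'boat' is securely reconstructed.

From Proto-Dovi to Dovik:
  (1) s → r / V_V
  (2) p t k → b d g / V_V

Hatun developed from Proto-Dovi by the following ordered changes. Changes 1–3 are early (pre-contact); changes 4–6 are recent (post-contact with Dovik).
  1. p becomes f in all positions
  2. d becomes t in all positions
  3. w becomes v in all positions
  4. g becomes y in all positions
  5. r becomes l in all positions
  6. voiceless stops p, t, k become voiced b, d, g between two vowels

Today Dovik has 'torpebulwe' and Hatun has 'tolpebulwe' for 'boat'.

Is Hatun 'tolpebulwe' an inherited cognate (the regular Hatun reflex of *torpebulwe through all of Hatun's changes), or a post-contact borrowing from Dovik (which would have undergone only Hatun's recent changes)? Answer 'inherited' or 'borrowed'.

If inherited, *torpebulwe would pass through all of Hatun's changes:
Hatun: start from *torpebulwe.
  rule 1 (unconditioned shift): torpebulwe → torfebulwe
  rule 2: no change — torfebulwe
  rule 3 (unconditioned shift): torfebulwe → torfebulve
  rule 4: no change — torfebulve
  rule 5 (unconditioned shift): torfebulve → tolfebulve
  rule 6: no change — tolfebulve
  ⇒ Hatun tolfebulve
If borrowed from Dovik 'torpebulwe' after the early changes, it would undergo only the recent ones:
  rule 4 (unconditioned shift): no change (torpebulwe)
  rule 5 (unconditioned shift): torpebulwe → tolpebulwe
  rule 6 (intervocalic voicing): no change (tolpebulwe)
  ⇒ as a loan: tolpebulwe
Hatun 'tolpebulwe' matches the loan outcome 'tolpebulwe', not the inherited 'tolfebulve' — it skipped the early Hatun changes, so it was borrowed from Dovik.

borrowed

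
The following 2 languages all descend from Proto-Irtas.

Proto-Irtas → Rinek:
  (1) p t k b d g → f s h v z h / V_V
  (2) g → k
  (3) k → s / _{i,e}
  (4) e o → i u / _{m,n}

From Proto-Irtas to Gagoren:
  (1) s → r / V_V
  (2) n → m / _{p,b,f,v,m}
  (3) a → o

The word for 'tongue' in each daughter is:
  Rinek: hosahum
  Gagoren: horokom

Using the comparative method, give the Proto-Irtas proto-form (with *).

*hosakom

Position 3: Rinek has s, Gagoren has r. Taking the neighbouring segments as reconstructed: Rinek s could go back to *t or *s; Gagoren r could go back to *s or *r — the one source consistent with every daughter is *s.
Position 5: Rinek has h, Gagoren has k. Gagoren preserves k here (none of its changes turn any other segment into k), so the proto-segment is *k.
Position 4: Rinek has a, Gagoren has o. Rinek preserves a here (none of its changes turn any other segment into a), so the proto-segment is *a.
This points to *hosakom. Verify forward in each daughter:
Rinek: start from *hosakom.
  rule 1 (intervocalic lenition): hosakom → hosahom
  rule 2: no change — hosahom
  rule 3: no change — hosahom
  rule 4 (pre-nasal raising): hosahom → hosahum
  ⇒ Rinek hosahum
Gagoren: *hosakom
  hosakom → horakom   [rhotacism]
  horakom (rule 2 does not apply)
  horakom → horokom   [vowel merger]
  giving Gagoren horokom.
Only *hosakom yields all of Rinek hosahum, Gagoren horokom.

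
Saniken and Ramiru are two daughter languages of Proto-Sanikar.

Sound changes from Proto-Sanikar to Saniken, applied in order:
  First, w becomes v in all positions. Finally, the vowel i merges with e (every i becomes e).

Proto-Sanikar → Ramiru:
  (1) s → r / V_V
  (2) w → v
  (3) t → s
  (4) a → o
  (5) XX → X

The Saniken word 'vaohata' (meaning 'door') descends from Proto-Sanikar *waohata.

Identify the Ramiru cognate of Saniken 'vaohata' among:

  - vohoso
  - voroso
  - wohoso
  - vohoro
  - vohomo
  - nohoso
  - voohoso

Ramiru: start from *waohata.
  rule 1: no change — waohata
  rule 2 (unconditioned shift): waohata → vaohata
  rule 3 (unconditioned shift): vaohata → vaohasa
  rule 4 (vowel merger): vaohasa → voohoso
  rule 5 (degemination): voohoso → vohoso
  ⇒ Ramiru vohoso
The other candidates each miss or misapply at least one Ramiru change.

vohoso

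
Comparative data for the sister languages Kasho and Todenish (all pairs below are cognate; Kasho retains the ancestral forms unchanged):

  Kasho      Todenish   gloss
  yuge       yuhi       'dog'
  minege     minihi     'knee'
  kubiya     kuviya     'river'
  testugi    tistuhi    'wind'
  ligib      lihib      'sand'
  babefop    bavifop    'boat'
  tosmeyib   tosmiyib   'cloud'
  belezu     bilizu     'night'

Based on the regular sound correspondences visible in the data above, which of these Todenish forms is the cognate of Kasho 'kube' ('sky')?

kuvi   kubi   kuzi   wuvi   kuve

kuvi

babefop ~ bavifop — Kasho b corresponds to Todenish v between vowels (before a front vowel).
yuge ~ yuhi, minege ~ minihi — Kasho e corresponds to Todenish i word-finally.
Applying these to Kasho 'kube':
  kube → kuve   (b→v between vowels (before a front vowel))
  kuve → kuvi   (e→i word-finally)
So the Todenish cognate is 'kuvi'.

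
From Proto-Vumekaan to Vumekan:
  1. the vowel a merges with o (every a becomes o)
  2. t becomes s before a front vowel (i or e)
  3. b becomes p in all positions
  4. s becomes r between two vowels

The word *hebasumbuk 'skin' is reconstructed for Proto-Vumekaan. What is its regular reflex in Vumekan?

Vumekan: start from *hebasumbuk.
  rule 1 (vowel merger): hebasumbuk → hebosumbuk
  rule 2: no change — hebosumbuk
  rule 3 (unconditioned shift): hebosumbuk → heposumpuk
  rule 4 (rhotacism): heposumpuk → heporumpuk
  ⇒ Vumekan heporumpuk

heporumpuk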